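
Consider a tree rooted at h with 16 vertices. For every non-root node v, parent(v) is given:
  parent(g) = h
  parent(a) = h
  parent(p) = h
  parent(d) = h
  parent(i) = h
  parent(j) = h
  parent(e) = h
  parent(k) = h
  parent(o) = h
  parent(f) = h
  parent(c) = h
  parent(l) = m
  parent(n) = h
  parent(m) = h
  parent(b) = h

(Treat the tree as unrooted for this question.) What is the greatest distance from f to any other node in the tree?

3

The node farthest from f is l, via f–h–m–l — 3 edges.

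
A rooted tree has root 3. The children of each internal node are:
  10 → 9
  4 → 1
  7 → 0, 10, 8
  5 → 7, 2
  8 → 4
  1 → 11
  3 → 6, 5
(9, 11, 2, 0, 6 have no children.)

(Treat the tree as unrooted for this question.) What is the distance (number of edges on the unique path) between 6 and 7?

The path is 6 – 3 – 5 – 7, which has 3 edges.

3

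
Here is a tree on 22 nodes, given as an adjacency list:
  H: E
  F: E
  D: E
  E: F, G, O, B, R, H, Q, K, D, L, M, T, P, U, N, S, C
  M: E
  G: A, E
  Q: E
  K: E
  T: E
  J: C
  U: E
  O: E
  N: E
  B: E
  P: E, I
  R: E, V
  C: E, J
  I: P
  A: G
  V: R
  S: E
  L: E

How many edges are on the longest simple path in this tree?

BFS from I reaches V last, at distance 4; BFS from V confirms no node is farther.
Path: I-P-E-R-V.

4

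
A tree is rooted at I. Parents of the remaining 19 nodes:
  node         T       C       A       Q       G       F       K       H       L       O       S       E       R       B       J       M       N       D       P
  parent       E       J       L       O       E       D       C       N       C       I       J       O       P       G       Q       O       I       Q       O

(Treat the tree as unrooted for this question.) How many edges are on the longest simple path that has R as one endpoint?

Distances from R peak at 7, attained at A.
R – P – O – Q – J – C – L – A

7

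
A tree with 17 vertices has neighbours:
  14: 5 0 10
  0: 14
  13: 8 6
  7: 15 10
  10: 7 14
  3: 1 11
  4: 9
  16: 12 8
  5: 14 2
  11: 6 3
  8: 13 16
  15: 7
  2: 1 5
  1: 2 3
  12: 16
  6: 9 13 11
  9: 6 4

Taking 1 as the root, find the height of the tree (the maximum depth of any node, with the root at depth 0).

12 sits deepest: 1–3–11–6–13–8–16–12 — 7 edges from the root.

7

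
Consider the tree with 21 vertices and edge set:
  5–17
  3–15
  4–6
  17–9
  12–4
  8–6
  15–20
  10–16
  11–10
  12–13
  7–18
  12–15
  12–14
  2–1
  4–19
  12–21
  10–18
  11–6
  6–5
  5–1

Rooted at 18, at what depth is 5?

4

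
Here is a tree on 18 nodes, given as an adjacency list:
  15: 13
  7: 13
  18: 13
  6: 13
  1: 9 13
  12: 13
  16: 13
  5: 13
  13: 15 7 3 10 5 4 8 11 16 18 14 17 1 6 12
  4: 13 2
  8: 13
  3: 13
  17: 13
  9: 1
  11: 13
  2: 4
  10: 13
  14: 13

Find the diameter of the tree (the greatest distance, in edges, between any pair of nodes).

4

A longest path is 9–1–13–4–2, with 4 edges.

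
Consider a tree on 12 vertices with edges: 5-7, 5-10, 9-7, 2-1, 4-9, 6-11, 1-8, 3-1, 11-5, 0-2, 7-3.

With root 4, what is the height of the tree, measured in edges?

0 sits deepest: 4 – 9 – 7 – 3 – 1 – 2 – 0 — 6 edges from the root.

6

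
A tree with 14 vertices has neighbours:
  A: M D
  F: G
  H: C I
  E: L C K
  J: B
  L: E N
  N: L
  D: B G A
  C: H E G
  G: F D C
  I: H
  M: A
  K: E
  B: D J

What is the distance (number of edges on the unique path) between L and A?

The path is L - E - C - G - D - A, which has 5 edges.

5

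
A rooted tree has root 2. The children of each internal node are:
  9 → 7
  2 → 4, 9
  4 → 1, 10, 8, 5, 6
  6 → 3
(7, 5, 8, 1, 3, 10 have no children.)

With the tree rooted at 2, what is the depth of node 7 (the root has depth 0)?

2 – 9 – 7 — 2 edges.

2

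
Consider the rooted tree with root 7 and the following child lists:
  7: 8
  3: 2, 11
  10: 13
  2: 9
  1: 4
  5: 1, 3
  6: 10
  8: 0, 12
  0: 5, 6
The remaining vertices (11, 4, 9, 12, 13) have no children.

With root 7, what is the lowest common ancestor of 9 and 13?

0

Path 9→root: 9 2 3 5 0 8 7; path 13→root: 13 10 6 0 8 7.
First common node: 0.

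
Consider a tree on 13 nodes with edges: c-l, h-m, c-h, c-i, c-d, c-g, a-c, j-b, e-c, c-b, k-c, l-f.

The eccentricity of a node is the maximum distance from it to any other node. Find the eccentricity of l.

3

Distances from l peak at 3, attained at m (j also at distance 3).
l–c–h–m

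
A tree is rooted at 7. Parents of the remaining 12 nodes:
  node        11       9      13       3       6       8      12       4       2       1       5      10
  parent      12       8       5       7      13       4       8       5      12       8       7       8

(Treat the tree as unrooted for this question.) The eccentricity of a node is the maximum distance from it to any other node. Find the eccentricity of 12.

5

Distances from 12 peak at 5, attained at 6 (3 also at distance 5).
12–8–4–5–13–6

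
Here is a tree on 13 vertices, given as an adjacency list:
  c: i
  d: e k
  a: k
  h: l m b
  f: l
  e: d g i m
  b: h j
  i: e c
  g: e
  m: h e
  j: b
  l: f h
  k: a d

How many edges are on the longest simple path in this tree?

7

Starting from a, a farthest node is j at distance 7.
One longest path: a-k-d-e-m-h-b-j.
So the diameter is 7.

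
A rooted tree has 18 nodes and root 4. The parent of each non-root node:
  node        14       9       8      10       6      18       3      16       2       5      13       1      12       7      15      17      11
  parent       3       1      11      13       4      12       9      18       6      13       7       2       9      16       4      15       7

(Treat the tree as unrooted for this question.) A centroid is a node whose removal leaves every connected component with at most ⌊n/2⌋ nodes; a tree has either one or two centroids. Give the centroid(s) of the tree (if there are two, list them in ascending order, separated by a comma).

9, 12

Delete 12: the remaining components have sizes 9, 8. Max 9 ≤ 9, so 12 is a centroid.
Its neighbour 9 also leaves a largest component of size 9, so both are centroids.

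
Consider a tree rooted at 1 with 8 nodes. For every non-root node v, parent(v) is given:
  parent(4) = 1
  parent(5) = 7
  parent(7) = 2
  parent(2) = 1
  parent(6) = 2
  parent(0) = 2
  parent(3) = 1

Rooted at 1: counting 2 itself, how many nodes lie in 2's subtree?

The subtree rooted at 2 contains: 2, 7, 6, 0, 5 — 5 nodes.

5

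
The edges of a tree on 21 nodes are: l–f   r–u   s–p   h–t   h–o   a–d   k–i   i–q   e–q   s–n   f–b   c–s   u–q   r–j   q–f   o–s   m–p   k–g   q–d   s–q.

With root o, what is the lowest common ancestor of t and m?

o

t's ancestor chain is t, h, o and m's is m, p, s, o; they first meet at o.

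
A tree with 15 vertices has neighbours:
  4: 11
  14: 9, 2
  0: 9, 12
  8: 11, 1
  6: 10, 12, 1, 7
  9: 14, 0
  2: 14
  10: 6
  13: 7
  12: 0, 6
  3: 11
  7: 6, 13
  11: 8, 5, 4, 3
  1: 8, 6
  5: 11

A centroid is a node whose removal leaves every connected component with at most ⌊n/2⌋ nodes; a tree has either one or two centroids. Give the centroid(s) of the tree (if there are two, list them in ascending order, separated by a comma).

If 6 is removed the pieces have sizes 6, 5, 2, 1, all ≤ ⌊15/2⌋ = 7.
Every other node leaves some component of size > 7, so the centroid is unique.

6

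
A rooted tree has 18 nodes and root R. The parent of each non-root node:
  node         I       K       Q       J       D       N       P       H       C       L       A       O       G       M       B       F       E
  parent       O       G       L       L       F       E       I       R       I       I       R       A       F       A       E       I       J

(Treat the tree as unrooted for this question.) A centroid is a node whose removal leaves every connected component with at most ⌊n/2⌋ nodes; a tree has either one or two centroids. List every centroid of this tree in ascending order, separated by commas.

Delete I: the remaining components have sizes 6, 5, 4, 1, 1. Max 6 ≤ 9, so I is a centroid.
Every other node leaves some component of size > 9, so the centroid is unique.

I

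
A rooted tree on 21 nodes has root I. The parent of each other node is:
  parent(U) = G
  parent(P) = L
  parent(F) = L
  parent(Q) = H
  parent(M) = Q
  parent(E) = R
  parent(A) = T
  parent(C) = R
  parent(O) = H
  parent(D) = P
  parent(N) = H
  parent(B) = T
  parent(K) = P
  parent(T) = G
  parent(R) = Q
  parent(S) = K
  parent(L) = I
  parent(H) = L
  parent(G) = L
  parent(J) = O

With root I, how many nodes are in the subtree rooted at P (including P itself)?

4

P's subtree: {P, D, K, S}, size 4.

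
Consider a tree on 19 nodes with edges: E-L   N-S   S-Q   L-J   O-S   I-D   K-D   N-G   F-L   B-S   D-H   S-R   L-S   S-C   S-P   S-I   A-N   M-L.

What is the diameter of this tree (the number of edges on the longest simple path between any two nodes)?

5

BFS from H reaches G last, at distance 5; BFS from G confirms no node is farther.
Path: H - D - I - S - N - G.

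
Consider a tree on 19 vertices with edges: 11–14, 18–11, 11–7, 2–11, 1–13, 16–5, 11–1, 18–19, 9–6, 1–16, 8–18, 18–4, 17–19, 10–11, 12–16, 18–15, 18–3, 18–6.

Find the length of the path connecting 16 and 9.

5

Walking from 16: 16 - 1 - 11 - 18 - 6 - 9. Length 5.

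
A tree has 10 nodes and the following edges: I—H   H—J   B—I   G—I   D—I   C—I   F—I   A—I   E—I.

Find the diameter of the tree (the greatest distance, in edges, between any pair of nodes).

3

A longest path is J-H-I-E, with 3 edges.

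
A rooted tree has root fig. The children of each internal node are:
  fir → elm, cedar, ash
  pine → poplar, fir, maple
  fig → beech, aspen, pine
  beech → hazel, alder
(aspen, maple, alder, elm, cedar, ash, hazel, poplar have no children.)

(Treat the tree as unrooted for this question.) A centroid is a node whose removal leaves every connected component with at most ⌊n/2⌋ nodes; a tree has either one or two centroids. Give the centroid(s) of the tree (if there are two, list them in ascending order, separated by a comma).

pine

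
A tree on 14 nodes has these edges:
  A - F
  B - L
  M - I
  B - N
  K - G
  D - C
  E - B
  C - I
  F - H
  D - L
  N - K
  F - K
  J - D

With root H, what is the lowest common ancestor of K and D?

Path K→root: K F H; path D→root: D L B N K F H.
First common node: K.

K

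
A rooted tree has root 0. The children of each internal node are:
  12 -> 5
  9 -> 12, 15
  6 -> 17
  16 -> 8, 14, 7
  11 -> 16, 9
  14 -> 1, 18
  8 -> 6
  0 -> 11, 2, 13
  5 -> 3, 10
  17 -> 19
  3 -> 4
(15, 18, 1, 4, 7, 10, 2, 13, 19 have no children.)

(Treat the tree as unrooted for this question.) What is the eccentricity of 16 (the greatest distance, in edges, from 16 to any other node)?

A farthest node from 16 is 4.
The path 16 – 11 – 9 – 12 – 5 – 3 – 4 has 6 edges.

6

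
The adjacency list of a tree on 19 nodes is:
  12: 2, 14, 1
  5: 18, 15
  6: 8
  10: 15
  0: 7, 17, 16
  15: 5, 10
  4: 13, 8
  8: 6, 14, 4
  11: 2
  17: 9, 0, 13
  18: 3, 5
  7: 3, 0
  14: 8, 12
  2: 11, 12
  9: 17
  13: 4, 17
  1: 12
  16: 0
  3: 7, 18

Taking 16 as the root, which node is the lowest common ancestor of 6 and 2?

8

Ancestors of 6 (toward the root): 6, 8, 4, 13, 17, 0, 16.
Ancestors of 2: 2, 12, 14, 8, 4, 13, 17, 0, 16.
The deepest node appearing in both lists is 8.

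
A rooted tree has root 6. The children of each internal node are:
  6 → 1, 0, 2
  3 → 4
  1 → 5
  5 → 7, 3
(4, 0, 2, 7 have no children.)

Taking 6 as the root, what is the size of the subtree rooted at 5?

Descendants of 5 (including itself): 5, 3, 7, 4. That's 4.

4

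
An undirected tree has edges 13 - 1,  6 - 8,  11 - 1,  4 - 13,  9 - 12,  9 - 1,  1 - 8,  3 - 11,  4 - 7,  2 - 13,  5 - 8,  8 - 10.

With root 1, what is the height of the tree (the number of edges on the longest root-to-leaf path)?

3

A deepest node is 7, reached by 1 → 13 → 4 → 7.
That path has 3 edges, so the height is 3.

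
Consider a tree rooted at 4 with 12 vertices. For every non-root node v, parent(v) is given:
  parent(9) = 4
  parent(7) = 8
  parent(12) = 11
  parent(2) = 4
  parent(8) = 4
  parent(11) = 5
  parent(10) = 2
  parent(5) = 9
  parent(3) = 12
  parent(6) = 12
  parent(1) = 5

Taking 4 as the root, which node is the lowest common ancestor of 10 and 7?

10's ancestor chain is 10, 2, 4 and 7's is 7, 8, 4; they first meet at 4.

4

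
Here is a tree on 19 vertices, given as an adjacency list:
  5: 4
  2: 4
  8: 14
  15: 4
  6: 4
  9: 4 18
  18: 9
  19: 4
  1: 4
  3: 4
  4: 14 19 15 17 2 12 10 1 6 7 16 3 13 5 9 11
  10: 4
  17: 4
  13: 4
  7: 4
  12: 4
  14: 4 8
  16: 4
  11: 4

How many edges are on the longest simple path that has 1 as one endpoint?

3

The node farthest from 1 is 8 (18 also at distance 3), via 1-4-14-8 — 3 edges.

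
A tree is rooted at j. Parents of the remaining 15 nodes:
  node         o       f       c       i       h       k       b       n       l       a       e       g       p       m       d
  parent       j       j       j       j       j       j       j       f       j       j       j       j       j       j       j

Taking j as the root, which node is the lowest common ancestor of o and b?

o's ancestor chain is o, j and b's is b, j; they first meet at j.

j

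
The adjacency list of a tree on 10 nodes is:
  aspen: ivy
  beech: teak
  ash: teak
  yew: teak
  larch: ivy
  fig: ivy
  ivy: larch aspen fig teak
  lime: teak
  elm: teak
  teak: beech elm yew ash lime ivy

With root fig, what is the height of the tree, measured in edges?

3

A deepest node is ash, reached by fig–ivy–teak–ash.
That path has 3 edges, so the height is 3.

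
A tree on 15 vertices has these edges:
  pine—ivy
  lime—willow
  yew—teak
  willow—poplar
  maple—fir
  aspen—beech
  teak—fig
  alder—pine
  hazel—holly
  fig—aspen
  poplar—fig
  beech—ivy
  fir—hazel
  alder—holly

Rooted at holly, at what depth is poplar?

Climbing from poplar to the root: poplar–fig–aspen–beech–ivy–pine–alder–holly. That's 7 steps.

7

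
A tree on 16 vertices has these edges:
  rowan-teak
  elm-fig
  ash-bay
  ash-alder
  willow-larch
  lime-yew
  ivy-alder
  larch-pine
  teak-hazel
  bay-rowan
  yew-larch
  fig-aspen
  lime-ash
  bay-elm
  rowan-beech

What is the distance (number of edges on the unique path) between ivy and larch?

5

The path is ivy–alder–ash–lime–yew–larch, which has 5 edges.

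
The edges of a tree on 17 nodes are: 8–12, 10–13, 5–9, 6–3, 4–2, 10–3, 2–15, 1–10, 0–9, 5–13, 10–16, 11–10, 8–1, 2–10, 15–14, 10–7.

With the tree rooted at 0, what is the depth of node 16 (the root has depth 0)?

5

Path from 0 to 16: 0–9–5–13–10–16, which has 5 edges.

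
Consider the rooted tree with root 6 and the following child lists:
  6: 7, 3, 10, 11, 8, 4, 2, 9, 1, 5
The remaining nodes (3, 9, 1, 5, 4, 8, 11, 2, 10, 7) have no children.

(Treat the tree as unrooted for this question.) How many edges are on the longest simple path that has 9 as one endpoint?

A farthest node from 9 is 7 (5, 11, 3, 1, 2, 4, 10, 8 also at distance 2).
The path 9–6–7 has 2 edges.

2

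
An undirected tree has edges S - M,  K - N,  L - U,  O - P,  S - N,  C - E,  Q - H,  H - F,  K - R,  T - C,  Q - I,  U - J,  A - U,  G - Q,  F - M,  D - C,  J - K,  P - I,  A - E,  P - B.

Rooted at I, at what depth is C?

12

Climbing from C to the root: C – E – A – U – J – K – N – S – M – F – H – Q – I. That's 12 steps.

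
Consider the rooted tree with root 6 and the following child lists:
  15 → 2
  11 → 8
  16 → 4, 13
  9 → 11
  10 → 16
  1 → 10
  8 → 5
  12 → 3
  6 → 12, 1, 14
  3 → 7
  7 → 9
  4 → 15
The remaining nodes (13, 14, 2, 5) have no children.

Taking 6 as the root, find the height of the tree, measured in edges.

7

5 sits deepest: 6 → 12 → 3 → 7 → 9 → 11 → 8 → 5 — 7 edges from the root.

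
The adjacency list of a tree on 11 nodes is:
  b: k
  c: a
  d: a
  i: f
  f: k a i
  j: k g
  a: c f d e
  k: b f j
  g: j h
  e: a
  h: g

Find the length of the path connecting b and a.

3

b - k - f - a: 3 edges.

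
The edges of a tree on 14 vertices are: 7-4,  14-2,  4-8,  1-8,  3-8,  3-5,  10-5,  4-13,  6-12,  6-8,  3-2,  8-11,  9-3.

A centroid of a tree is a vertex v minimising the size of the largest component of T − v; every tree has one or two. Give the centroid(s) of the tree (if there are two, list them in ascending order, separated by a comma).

Delete 8: the remaining components have sizes 6, 3, 2, 1, 1. Max 6 ≤ 7, so 8 is a centroid.
No neighbour of 8 does as well, so 8 is the unique centroid.

8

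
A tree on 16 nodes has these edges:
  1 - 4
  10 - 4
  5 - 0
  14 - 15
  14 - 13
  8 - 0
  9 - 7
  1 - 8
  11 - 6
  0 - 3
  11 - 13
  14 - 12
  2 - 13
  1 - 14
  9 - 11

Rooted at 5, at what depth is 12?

5

Climbing from 12 to the root: 12–14–1–8–0–5. That's 5 steps.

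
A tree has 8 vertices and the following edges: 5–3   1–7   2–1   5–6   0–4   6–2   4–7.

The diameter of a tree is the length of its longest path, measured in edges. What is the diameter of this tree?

7

A longest path is 0 – 4 – 7 – 1 – 2 – 6 – 5 – 3, with 7 edges.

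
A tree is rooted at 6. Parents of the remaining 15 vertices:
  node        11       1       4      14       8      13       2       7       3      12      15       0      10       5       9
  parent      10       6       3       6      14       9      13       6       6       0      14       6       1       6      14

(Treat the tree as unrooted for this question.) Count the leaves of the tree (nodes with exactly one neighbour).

Degree-1 nodes: 2, 4, 5, 7, 8, 11, 12, 15 — 8 of them.

8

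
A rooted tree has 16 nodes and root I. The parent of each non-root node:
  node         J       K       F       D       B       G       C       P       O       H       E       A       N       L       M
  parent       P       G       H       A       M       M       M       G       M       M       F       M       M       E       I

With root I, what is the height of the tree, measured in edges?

5

A deepest node is L, reached by I-M-H-F-E-L.
That path has 5 edges, so the height is 5.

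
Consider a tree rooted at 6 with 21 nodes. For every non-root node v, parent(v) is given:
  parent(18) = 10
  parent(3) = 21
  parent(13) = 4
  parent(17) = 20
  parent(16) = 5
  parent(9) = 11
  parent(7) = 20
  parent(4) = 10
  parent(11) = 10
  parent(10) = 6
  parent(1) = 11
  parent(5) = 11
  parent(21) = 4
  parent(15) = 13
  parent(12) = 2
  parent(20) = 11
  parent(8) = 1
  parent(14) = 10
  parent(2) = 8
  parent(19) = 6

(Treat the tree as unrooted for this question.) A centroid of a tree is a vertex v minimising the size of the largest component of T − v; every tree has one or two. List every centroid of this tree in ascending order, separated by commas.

11

Delete 11: the remaining components have sizes 10, 4, 3, 2, 1. Max 10 ≤ 10, so 11 is a centroid.
No neighbour of 11 does as well, so 11 is the unique centroid.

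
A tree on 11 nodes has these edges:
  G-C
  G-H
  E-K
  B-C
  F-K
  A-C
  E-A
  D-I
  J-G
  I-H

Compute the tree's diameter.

BFS from F reaches D last, at distance 8; BFS from D confirms no node is farther.
Path: F-K-E-A-C-G-H-I-D.

8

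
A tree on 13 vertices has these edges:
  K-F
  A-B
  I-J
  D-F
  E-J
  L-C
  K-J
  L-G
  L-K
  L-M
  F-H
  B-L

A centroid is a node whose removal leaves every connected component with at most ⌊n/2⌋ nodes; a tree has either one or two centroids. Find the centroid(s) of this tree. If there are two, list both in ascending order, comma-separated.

K

Removing K splits the tree into components of sizes 6, 3, 3; the largest is 6 ≤ ⌊13/2⌋ = 6.
Every other node leaves some component of size > 6, so the centroid is unique.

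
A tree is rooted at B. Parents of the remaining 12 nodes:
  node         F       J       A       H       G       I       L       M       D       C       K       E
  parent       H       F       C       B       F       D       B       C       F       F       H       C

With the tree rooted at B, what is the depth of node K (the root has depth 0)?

2

B–H–K — 2 edges.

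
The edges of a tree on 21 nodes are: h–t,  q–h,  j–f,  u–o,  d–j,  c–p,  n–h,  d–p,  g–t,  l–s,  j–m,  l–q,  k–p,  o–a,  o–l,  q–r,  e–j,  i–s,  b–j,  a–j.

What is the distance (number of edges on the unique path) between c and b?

c–p–d–j–b: 4 edges.

4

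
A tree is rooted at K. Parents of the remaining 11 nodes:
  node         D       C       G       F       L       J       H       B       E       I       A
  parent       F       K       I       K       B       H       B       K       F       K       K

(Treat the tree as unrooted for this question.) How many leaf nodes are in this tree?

7

Degree-1 nodes: A, C, D, E, G, J, L — 7 of them.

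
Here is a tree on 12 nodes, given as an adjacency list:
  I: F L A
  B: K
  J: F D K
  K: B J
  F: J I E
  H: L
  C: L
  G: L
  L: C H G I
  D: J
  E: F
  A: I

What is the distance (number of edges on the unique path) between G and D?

G - L - I - F - J - D: 5 edges.

5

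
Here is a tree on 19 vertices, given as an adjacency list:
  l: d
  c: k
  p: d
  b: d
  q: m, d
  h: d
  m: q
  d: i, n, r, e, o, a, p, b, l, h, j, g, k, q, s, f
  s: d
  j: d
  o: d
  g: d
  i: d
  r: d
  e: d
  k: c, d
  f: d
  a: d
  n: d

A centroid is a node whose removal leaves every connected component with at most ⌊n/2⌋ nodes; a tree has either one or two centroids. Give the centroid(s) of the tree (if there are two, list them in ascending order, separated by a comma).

d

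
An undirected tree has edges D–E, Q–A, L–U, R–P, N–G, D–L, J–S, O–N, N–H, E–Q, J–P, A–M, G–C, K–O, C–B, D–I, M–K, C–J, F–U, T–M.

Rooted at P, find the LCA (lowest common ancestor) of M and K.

K

Path M→root: M K O N G C J P; path K→root: K O N G C J P.
First common node: K.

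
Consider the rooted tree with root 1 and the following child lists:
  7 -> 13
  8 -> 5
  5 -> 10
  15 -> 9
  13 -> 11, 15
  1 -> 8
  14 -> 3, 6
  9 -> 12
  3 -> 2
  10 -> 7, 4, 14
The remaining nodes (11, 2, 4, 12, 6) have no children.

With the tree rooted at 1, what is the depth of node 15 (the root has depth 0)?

Climbing from 15 to the root: 15–13–7–10–5–8–1. That's 6 steps.

6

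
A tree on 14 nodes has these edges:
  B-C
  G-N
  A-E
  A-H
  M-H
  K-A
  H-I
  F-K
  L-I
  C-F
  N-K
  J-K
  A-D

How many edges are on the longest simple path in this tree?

7

Starting from B, a farthest node is L at distance 7.
One longest path: B - C - F - K - A - H - I - L.
So the diameter is 7.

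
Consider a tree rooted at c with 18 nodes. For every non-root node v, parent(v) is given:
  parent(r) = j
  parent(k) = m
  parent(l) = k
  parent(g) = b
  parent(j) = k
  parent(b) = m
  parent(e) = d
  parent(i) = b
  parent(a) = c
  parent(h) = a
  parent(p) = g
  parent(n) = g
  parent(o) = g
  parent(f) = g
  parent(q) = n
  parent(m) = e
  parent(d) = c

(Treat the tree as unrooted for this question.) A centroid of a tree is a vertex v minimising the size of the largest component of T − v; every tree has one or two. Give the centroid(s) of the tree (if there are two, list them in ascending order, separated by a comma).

Delete m: the remaining components have sizes 8, 5, 4. Max 8 ≤ 9, so m is a centroid.
Every other node leaves some component of size > 9, so the centroid is unique.

m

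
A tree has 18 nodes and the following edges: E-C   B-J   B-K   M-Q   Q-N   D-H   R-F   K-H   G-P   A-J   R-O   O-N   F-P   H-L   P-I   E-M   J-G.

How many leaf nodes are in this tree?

5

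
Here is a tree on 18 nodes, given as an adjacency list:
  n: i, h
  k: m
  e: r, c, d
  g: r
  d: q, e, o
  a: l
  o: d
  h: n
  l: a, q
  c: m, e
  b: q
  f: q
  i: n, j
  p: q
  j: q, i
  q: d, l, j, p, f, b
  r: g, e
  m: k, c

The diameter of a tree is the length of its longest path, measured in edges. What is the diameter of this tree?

9

BFS from k reaches h last, at distance 9; BFS from h confirms no node is farther.
Path: k–m–c–e–d–q–j–i–n–h.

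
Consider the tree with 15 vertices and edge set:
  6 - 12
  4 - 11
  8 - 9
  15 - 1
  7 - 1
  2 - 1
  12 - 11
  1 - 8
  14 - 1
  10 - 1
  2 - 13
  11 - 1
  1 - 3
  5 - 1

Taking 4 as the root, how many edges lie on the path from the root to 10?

3

4 – 11 – 1 – 10 — 3 edges.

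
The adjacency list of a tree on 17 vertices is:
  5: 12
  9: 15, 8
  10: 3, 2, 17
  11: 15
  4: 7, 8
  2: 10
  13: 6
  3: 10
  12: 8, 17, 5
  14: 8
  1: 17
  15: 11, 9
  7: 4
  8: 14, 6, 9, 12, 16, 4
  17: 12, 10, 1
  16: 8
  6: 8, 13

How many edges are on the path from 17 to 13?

17–12–8–6–13: 4 edges.

4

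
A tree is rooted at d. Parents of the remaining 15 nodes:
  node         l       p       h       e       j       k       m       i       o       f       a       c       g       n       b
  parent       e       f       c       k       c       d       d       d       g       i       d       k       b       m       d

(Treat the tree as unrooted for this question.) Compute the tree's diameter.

6

Starting from o, a farthest node is j at distance 6.
One longest path: o - g - b - d - k - c - j.
So the diameter is 6.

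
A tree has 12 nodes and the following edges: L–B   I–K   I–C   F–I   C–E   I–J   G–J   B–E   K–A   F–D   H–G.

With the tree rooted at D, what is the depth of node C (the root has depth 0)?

D – F – I – C — 3 edges.

3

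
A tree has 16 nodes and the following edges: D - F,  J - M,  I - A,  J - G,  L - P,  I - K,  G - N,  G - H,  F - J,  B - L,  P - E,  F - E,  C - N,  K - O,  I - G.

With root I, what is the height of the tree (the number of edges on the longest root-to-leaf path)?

7

A deepest node is B, reached by I → G → J → F → E → P → L → B.
That path has 7 edges, so the height is 7.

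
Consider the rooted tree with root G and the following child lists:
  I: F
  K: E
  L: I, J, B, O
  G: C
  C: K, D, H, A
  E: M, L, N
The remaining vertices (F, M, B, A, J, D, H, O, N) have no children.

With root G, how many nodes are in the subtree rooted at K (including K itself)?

Descendants of K (including itself): K, E, L, M, N, J, I, B, O, F. That's 10.

10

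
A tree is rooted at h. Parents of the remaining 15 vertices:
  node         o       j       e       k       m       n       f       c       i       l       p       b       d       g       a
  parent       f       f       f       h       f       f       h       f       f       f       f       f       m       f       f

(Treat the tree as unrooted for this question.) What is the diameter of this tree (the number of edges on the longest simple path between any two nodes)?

BFS from d reaches k last, at distance 4; BFS from k confirms no node is farther.
Path: d–m–f–h–k.

4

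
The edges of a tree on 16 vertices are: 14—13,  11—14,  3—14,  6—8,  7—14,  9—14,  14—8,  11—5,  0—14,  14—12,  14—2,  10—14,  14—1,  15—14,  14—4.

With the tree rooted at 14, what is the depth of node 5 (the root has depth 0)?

2

14–11–5 — 2 edges.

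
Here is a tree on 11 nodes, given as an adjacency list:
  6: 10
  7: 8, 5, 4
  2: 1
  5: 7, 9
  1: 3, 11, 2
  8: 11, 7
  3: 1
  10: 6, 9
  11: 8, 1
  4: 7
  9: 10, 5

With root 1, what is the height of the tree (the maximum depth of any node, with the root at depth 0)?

A deepest node is 6, reached by 1 → 11 → 8 → 7 → 5 → 9 → 10 → 6.
That path has 7 edges, so the height is 7.

7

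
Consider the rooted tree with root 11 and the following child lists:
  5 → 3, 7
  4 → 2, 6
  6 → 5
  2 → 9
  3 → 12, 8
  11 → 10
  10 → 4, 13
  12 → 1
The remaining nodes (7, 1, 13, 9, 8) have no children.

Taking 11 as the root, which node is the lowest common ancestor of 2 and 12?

2's ancestor chain is 2, 4, 10, 11 and 12's is 12, 3, 5, 6, 4, 10, 11; they first meet at 4.

4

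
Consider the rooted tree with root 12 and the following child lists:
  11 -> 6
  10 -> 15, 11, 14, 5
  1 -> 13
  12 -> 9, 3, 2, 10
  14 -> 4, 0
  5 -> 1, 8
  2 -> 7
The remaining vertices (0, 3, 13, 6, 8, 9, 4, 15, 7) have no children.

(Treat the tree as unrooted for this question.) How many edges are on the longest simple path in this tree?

Starting from 7, a farthest node is 13 at distance 6.
One longest path: 7 - 2 - 12 - 10 - 5 - 1 - 13.
So the diameter is 6.

6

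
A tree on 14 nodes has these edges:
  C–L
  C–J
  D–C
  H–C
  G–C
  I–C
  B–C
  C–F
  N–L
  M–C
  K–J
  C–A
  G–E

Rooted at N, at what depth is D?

Path from N to D: N → L → C → D, which has 3 edges.

3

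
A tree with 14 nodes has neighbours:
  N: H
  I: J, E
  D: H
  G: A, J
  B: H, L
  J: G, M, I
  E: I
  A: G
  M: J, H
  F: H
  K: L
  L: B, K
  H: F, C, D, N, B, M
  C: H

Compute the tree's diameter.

A longest path is K–L–B–H–M–J–I–E, with 7 edges.

7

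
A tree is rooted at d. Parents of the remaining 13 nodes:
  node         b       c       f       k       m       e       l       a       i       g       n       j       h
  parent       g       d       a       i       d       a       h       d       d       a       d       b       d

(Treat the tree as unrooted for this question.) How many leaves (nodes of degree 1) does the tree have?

Degree-1 nodes: c, e, f, j, k, l, m, n — 8 of them.

8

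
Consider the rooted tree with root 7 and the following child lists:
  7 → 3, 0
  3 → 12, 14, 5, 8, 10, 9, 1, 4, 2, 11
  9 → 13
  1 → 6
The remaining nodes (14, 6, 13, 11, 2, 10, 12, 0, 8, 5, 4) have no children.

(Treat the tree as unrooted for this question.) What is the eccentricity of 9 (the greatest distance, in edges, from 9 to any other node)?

The node farthest from 9 is 6 (0 also at distance 3), via 9 – 3 – 1 – 6 — 3 edges.

3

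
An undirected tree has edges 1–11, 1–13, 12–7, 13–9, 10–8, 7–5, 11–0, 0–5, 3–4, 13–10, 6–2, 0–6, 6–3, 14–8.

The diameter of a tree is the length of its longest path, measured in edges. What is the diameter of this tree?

9

BFS from 14 reaches 4 last, at distance 9; BFS from 4 confirms no node is farther.
Path: 14–8–10–13–1–11–0–6–3–4.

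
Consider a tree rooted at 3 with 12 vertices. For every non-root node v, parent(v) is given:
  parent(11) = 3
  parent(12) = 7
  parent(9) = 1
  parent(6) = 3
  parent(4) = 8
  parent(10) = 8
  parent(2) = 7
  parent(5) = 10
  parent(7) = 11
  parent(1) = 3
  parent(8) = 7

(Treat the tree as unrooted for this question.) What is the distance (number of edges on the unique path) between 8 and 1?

4

8–7–11–3–1: 4 edges.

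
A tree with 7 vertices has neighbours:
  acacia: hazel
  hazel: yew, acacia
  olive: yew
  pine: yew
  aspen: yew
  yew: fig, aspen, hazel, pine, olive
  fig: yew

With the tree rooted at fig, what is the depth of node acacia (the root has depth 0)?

3

Climbing from acacia to the root: acacia–hazel–yew–fig. That's 3 steps.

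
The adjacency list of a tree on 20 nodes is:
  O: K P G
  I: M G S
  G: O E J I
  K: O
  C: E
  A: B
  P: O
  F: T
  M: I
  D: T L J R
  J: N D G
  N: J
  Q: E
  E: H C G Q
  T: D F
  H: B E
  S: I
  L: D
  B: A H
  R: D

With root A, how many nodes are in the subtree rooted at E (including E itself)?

17

Descendants of E (including itself): E, G, C, Q, O, J, I, P, K, D, N, S, M, R, L, T, F. That's 17.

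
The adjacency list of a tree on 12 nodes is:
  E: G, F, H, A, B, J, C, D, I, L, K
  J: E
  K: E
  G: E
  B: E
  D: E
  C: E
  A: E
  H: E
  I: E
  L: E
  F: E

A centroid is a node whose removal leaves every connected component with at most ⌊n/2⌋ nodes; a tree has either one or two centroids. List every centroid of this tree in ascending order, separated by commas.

E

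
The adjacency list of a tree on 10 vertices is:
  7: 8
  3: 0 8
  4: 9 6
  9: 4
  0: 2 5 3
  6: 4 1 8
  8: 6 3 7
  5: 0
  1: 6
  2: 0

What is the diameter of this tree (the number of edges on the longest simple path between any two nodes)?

6

BFS from 5 reaches 9 last, at distance 6; BFS from 9 confirms no node is farther.
Path: 5–0–3–8–6–4–9.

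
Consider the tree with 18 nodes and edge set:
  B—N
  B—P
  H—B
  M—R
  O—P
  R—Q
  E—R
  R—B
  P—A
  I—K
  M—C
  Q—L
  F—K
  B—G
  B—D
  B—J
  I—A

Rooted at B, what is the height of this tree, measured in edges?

5

F sits deepest: B – P – A – I – K – F — 5 edges from the root.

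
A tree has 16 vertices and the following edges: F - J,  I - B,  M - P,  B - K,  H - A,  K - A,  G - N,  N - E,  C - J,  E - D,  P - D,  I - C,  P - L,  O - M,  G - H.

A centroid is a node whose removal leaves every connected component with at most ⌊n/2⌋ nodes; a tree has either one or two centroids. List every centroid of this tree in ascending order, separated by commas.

Removing H splits the tree into components of sizes 8, 7; the largest is 8 ≤ ⌊16/2⌋ = 8.
G is adjacent to H and is also a centroid (the largest component after removing it is likewise 8).

G, H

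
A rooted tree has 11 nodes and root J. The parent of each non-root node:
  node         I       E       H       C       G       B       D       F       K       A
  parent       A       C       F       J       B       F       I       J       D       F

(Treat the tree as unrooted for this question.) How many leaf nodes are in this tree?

4

Exactly 4 nodes have a single neighbour: E, G, H, K.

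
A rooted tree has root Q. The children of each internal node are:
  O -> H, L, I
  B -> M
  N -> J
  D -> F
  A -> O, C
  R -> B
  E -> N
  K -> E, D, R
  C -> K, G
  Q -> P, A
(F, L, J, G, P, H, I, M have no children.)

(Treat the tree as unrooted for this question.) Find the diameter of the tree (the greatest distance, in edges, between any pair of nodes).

BFS from M reaches L last, at distance 7; BFS from L confirms no node is farther.
Path: M – B – R – K – C – A – O – L.

7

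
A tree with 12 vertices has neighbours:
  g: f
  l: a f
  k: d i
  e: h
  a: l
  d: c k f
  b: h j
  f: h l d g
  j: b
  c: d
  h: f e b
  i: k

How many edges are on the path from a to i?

The path is a – l – f – d – k – i, which has 5 edges.

5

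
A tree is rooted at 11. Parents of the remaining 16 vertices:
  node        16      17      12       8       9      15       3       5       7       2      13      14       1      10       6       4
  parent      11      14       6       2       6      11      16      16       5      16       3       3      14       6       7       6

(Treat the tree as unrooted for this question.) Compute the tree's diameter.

A longest path is 4 – 6 – 7 – 5 – 16 – 3 – 14 – 1, with 7 edges.

7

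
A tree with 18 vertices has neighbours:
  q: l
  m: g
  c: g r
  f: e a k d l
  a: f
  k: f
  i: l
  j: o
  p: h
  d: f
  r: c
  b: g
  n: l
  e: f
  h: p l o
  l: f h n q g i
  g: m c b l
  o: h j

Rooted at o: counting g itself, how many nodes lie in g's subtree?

Descendants of g (including itself): g, c, b, m, r. That's 5.

5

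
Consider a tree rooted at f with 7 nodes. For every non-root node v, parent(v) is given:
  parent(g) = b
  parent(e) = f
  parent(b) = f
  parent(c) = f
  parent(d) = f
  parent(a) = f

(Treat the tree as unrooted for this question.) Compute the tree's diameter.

3

BFS from g reaches c last, at distance 3; BFS from c confirms no node is farther.
Path: g – b – f – c.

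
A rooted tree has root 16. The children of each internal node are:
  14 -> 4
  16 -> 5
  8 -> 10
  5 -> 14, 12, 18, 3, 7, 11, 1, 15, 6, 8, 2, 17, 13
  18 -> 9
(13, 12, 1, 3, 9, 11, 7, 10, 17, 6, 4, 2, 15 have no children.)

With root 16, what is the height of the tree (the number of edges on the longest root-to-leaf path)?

4 sits deepest: 16 → 5 → 14 → 4 — 3 edges from the root.

3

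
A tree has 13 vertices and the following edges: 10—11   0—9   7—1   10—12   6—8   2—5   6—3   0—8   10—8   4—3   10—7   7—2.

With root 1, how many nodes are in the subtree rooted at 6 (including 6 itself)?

3

Descendants of 6 (including itself): 6, 3, 4. That's 3.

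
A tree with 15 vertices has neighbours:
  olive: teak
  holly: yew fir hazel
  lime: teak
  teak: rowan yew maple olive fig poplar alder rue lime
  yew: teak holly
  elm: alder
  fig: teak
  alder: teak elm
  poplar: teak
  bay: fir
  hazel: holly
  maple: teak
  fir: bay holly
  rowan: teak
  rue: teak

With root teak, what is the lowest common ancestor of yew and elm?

Ancestors of yew (toward the root): yew, teak.
Ancestors of elm: elm, alder, teak.
The deepest node appearing in both lists is teak.

teak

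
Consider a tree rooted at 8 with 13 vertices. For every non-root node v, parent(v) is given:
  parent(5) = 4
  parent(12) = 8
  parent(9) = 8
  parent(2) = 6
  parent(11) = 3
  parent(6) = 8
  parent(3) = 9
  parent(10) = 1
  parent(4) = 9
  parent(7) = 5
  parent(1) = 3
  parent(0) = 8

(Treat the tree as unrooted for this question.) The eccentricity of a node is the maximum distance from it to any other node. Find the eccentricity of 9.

3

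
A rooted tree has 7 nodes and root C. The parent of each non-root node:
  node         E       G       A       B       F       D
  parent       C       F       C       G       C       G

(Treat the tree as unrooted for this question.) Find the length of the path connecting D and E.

4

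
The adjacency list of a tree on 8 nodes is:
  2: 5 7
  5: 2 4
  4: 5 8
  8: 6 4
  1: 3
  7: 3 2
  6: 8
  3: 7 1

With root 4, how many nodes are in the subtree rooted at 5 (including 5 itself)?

5

Descendants of 5 (including itself): 5, 2, 7, 3, 1. That's 5.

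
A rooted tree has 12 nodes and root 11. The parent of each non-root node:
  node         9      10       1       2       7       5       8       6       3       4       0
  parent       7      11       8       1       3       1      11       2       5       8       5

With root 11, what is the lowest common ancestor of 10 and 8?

11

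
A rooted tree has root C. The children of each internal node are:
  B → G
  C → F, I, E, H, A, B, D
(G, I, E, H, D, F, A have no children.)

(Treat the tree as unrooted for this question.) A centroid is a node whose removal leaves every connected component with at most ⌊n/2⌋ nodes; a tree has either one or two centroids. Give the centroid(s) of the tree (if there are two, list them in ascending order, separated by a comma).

C

Removing C splits the tree into components of sizes 2, 1, 1, 1, 1, 1, 1; the largest is 2 ≤ ⌊9/2⌋ = 4.
No neighbour of C does as well, so C is the unique centroid.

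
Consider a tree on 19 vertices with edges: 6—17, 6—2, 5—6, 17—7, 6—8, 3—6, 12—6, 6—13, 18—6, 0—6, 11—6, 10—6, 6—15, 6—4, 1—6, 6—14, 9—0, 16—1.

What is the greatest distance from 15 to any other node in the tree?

3

The node farthest from 15 is 16 (7, 9 also at distance 3), via 15–6–1–16 — 3 edges.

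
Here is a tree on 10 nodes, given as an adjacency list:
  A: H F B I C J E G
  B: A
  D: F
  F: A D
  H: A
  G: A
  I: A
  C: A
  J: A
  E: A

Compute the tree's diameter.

3

Starting from D, a farthest node is E at distance 3.
One longest path: D - F - A - E.
So the diameter is 3.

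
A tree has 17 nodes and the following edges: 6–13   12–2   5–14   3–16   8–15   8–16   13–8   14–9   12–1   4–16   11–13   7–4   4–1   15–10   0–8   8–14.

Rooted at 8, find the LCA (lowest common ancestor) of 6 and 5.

Ancestors of 6 (toward the root): 6, 13, 8.
Ancestors of 5: 5, 14, 8.
The deepest node appearing in both lists is 8.

8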